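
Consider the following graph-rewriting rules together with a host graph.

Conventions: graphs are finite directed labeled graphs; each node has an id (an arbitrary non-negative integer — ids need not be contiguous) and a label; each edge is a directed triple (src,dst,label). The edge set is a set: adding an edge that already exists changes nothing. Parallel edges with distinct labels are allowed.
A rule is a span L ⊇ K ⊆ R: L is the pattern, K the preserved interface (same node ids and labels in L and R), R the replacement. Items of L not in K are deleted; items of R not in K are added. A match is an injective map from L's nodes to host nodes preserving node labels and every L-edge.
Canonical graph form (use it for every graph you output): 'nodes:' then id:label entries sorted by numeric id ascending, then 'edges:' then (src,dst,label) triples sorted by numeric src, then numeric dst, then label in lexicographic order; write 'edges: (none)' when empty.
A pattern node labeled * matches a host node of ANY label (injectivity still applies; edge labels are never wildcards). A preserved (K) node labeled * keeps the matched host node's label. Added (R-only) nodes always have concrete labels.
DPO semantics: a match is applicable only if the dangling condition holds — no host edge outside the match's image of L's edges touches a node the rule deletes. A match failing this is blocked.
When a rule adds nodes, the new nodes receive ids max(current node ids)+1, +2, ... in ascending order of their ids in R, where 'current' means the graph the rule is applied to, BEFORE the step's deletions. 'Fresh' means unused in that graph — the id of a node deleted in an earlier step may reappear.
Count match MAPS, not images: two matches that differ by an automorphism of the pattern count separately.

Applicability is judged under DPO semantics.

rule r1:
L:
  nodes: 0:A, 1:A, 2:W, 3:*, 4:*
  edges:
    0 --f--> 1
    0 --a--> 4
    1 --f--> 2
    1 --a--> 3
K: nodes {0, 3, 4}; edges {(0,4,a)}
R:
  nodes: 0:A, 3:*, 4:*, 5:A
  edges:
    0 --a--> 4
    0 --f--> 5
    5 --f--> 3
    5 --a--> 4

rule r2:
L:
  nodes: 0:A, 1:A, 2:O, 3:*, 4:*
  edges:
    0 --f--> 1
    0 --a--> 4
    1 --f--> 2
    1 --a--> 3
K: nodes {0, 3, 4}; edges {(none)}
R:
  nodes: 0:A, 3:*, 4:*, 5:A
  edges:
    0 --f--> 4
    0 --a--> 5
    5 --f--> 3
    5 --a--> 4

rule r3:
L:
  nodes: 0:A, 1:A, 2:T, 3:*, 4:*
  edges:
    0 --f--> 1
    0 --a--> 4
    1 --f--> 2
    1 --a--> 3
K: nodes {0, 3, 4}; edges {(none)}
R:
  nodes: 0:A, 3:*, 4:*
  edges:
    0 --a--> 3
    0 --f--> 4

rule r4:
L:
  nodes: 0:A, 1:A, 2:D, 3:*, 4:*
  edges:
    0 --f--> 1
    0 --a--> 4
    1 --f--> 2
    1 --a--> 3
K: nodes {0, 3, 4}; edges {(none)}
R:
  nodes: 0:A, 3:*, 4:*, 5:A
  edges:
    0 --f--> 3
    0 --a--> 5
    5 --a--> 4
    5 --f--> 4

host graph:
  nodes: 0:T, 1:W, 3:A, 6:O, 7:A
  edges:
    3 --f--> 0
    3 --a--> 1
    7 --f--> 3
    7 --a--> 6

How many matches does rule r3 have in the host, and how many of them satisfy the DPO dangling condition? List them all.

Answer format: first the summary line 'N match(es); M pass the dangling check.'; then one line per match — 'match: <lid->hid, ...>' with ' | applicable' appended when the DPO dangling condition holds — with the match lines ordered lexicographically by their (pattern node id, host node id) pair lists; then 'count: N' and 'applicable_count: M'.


1 match(es); 1 pass the dangling check.
match: 0->7, 1->3, 2->0, 3->1, 4->6 | applicable
count: 1
applicable_count: 1


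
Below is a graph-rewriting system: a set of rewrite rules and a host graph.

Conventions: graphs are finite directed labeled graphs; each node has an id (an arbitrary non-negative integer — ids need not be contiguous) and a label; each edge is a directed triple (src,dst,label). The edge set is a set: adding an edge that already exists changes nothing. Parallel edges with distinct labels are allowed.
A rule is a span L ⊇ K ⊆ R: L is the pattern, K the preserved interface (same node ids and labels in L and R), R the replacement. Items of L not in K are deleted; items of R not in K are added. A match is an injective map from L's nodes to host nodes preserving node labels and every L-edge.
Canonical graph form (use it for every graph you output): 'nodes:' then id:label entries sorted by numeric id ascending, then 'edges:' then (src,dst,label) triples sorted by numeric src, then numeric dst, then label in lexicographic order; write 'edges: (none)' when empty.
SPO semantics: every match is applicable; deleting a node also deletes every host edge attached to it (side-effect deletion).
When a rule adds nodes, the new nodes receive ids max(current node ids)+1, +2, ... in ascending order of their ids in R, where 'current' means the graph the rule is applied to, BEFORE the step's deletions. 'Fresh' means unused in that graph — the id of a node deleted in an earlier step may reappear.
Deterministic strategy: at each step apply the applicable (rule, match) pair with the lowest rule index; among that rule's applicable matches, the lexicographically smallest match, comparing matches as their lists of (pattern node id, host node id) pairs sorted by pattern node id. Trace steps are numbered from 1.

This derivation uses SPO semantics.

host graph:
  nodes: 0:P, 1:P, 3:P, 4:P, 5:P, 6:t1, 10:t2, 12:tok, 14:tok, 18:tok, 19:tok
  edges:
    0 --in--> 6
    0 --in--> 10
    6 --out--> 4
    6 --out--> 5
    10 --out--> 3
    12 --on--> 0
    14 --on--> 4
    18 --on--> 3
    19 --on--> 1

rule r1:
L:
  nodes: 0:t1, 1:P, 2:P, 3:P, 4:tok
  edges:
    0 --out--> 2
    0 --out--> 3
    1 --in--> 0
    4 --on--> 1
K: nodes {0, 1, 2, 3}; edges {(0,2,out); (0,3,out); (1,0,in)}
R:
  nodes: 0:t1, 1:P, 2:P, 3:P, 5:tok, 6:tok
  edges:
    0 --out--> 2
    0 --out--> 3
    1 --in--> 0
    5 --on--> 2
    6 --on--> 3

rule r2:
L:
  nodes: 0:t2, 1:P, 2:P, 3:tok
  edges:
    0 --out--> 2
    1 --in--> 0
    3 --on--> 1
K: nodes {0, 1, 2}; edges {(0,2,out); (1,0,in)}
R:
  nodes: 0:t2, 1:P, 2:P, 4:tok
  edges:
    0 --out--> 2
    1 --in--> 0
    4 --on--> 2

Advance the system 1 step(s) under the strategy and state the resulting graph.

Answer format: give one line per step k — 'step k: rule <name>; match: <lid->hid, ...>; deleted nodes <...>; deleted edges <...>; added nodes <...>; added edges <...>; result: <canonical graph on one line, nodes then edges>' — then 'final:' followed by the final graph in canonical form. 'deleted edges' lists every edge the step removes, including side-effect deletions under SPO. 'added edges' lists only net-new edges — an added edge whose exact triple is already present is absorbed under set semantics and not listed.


step 1: rule r1; match: 0->6, 1->0, 2->4, 3->5, 4->12; deleted nodes 12; deleted edges (12,0,on); added nodes 20, 21; added edges (20,4,on); (21,5,on); result: nodes: 0:P, 1:P, 3:P, 4:P, 5:P, 6:t1, 10:t2, 14:tok, 18:tok, 19:tok, 20:tok, 21:tok edges: (0,6,in); (0,10,in); (6,4,out); (6,5,out); (10,3,out); (14,4,on); (18,3,on); (19,1,on); (20,4,on); (21,5,on)
final:
nodes: 0:P, 1:P, 3:P, 4:P, 5:P, 6:t1, 10:t2, 14:tok, 18:tok, 19:tok, 20:tok, 21:tok
edges: (0,6,in); (0,10,in); (6,4,out); (6,5,out); (10,3,out); (14,4,on); (18,3,on); (19,1,on); (20,4,on); (21,5,on)


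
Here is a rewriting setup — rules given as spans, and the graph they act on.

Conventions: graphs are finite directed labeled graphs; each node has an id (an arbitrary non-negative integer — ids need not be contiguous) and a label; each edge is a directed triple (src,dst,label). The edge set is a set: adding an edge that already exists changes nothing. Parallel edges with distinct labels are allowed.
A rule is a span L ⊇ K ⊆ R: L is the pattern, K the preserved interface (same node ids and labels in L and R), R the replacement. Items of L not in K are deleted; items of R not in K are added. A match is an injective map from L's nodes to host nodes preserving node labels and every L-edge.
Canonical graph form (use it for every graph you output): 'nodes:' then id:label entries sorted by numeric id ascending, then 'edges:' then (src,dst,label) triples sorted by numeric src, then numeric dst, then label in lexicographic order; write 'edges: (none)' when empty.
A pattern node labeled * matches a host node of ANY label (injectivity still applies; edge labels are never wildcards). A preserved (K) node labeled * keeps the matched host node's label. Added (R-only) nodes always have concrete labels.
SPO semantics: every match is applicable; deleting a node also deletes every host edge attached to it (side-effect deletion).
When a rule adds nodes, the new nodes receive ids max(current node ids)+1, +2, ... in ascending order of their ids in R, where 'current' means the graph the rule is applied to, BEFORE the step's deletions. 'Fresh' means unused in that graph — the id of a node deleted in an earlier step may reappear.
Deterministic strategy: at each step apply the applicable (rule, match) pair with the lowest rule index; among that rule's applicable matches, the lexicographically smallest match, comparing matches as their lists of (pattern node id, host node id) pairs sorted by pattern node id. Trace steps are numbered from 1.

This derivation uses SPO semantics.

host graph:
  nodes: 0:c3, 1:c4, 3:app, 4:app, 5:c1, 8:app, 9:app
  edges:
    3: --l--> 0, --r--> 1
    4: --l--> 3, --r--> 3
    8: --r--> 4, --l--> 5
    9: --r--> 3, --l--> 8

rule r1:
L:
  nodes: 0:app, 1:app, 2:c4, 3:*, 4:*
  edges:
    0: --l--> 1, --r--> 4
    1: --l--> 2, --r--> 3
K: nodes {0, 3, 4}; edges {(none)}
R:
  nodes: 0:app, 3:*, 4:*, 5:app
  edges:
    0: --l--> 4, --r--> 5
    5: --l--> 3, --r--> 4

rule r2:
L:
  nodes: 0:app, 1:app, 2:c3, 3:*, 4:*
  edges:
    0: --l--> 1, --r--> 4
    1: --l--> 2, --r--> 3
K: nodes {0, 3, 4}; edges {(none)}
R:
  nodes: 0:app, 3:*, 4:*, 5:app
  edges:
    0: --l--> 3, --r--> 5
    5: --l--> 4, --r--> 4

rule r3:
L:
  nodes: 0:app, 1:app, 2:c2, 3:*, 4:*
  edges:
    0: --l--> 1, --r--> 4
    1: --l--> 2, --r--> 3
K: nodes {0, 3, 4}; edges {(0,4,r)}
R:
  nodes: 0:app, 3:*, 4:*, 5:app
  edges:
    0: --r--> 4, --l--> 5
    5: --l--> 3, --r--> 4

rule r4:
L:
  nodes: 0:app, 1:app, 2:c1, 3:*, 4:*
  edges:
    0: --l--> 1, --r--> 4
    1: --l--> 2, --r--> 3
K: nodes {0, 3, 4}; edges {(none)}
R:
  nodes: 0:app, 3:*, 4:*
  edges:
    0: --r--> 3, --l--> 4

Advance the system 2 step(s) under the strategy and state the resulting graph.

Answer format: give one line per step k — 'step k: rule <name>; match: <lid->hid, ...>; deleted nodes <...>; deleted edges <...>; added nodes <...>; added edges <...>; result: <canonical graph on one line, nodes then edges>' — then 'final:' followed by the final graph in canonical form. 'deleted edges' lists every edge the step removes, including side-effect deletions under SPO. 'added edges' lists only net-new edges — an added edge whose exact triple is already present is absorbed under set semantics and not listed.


step 1: rule r4; match: 0->9, 1->8, 2->5, 3->4, 4->3; deleted nodes 5, 8; deleted edges (8,4,r); (8,5,l); (9,3,r); (9,8,l); added nodes (none); added edges (9,3,l); (9,4,r); result: nodes: 0:c3, 1:c4, 3:app, 4:app, 9:app edges: (3,0,l); (3,1,r); (4,3,l); (4,3,r); (9,3,l); (9,4,r)
step 2: rule r2; match: 0->9, 1->3, 2->0, 3->1, 4->4; deleted nodes 0, 3; deleted edges (3,0,l); (3,1,r); (4,3,l); (4,3,r); (9,3,l); (9,4,r); added nodes 10; added edges (9,1,l); (9,10,r); (10,4,l); (10,4,r); result: nodes: 1:c4, 4:app, 9:app, 10:app edges: (9,1,l); (9,10,r); (10,4,l); (10,4,r)
final:
nodes: 1:c4, 4:app, 9:app, 10:app
edges: (9,1,l); (9,10,r); (10,4,l); (10,4,r)


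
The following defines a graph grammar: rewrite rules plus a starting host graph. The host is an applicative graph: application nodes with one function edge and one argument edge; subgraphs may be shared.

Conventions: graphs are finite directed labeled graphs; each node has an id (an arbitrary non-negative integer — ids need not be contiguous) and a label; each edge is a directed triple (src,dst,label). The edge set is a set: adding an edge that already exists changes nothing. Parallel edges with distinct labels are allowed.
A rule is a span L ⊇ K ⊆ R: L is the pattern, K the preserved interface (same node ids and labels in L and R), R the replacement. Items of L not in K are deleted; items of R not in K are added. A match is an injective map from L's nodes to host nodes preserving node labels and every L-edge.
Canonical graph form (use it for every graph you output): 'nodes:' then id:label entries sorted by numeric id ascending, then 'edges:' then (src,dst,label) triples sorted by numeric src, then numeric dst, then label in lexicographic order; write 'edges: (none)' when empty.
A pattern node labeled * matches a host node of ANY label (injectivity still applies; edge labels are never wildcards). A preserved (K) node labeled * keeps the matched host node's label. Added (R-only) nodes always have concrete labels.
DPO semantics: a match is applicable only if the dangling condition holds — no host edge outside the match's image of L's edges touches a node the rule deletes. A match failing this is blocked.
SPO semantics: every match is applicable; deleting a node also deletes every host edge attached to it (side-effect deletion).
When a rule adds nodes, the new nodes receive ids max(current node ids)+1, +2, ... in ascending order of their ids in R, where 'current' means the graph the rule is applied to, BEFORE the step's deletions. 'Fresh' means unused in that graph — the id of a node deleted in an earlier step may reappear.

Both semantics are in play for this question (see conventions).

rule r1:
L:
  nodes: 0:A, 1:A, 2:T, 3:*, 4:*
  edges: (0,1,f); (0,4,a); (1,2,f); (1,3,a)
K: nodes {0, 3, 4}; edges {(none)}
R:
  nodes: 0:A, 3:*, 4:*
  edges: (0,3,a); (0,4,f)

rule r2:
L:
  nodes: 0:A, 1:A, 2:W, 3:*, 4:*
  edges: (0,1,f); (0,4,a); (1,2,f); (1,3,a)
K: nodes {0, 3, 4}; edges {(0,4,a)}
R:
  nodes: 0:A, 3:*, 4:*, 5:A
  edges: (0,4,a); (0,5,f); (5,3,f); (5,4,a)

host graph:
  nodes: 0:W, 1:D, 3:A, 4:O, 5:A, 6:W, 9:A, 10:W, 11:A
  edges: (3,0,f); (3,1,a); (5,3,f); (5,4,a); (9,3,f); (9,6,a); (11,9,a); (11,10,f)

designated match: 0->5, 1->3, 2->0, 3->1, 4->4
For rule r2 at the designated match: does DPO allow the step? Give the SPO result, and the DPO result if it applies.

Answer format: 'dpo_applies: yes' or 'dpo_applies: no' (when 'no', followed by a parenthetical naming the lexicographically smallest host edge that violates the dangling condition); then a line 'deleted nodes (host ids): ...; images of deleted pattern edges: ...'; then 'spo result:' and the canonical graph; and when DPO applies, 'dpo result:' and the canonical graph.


dpo_applies: no
(the rule deletes node 3, which keeps host edge (9,3,f) outside the match image — the dangling condition fails, DPO blocks; SPO proceeds and side-deletes such edges)
deleted nodes (host ids): 0, 3; images of deleted pattern edges: (3,0,f); (3,1,a); (5,3,f)
spo result:
nodes: 1:D, 4:O, 5:A, 6:W, 9:A, 10:W, 11:A, 12:A
edges: (5,4,a); (5,12,f); (9,6,a); (11,9,a); (11,10,f); (12,1,f); (12,4,a)


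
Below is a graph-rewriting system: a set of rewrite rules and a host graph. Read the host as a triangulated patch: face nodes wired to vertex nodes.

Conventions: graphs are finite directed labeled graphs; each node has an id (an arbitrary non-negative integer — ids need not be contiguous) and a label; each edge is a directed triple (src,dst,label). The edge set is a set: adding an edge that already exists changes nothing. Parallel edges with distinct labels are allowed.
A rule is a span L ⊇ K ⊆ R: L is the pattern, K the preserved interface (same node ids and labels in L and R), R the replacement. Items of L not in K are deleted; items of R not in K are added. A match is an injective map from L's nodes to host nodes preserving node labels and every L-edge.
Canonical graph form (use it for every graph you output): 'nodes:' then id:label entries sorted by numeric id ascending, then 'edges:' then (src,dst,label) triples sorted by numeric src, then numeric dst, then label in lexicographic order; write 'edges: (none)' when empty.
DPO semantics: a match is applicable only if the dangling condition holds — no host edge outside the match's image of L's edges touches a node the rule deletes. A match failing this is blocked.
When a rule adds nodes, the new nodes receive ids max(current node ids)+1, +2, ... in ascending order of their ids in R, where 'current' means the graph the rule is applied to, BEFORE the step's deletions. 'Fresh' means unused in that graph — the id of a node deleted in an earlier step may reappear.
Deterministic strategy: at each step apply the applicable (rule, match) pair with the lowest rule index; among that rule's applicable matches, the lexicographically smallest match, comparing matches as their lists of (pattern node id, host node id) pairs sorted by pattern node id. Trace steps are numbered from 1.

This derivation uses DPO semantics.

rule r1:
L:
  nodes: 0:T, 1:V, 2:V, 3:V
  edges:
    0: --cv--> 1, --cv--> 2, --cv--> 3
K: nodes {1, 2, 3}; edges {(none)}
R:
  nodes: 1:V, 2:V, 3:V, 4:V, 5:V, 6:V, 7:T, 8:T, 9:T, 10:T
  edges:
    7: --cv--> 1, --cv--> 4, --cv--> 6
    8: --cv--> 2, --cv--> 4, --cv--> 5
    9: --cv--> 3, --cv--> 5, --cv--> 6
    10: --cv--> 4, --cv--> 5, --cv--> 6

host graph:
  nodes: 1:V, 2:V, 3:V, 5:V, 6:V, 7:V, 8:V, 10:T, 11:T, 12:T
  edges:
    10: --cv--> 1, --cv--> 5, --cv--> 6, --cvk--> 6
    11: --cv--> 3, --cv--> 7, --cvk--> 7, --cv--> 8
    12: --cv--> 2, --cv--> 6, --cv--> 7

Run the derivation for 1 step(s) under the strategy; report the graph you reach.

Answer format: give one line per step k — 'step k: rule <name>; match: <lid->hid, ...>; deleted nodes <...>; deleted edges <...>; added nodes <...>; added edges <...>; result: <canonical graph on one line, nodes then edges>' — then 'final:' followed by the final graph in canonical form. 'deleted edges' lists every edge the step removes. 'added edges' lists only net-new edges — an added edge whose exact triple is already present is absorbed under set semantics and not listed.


step 1: rule r1; match: 0->12, 1->2, 2->6, 3->7; deleted nodes 12; deleted edges (12,2,cv); (12,6,cv); (12,7,cv); added nodes 13, 14, 15, 16, 17, 18, 19; added edges (16,2,cv); (16,13,cv); (16,15,cv); (17,6,cv); (17,13,cv); (17,14,cv); (18,7,cv); (18,14,cv); (18,15,cv); (19,13,cv); (19,14,cv); (19,15,cv); result: nodes: 1:V, 2:V, 3:V, 5:V, 6:V, 7:V, 8:V, 10:T, 11:T, 13:V, 14:V, 15:V, 16:T, 17:T, 18:T, 19:T edges: (10,1,cv); (10,5,cv); (10,6,cv); (10,6,cvk); (11,3,cv); (11,7,cv); (11,7,cvk); (11,8,cv); (16,2,cv); (16,13,cv); (16,15,cv); (17,6,cv); (17,13,cv); (17,14,cv); (18,7,cv); (18,14,cv); (18,15,cv); (19,13,cv); (19,14,cv); (19,15,cv)
final:
nodes: 1:V, 2:V, 3:V, 5:V, 6:V, 7:V, 8:V, 10:T, 11:T, 13:V, 14:V, 15:V, 16:T, 17:T, 18:T, 19:T
edges: (10,1,cv); (10,5,cv); (10,6,cv); (10,6,cvk); (11,3,cv); (11,7,cv); (11,7,cvk); (11,8,cv); (16,2,cv); (16,13,cv); (16,15,cv); (17,6,cv); (17,13,cv); (17,14,cv); (18,7,cv); (18,14,cv); (18,15,cv); (19,13,cv); (19,14,cv); (19,15,cv)


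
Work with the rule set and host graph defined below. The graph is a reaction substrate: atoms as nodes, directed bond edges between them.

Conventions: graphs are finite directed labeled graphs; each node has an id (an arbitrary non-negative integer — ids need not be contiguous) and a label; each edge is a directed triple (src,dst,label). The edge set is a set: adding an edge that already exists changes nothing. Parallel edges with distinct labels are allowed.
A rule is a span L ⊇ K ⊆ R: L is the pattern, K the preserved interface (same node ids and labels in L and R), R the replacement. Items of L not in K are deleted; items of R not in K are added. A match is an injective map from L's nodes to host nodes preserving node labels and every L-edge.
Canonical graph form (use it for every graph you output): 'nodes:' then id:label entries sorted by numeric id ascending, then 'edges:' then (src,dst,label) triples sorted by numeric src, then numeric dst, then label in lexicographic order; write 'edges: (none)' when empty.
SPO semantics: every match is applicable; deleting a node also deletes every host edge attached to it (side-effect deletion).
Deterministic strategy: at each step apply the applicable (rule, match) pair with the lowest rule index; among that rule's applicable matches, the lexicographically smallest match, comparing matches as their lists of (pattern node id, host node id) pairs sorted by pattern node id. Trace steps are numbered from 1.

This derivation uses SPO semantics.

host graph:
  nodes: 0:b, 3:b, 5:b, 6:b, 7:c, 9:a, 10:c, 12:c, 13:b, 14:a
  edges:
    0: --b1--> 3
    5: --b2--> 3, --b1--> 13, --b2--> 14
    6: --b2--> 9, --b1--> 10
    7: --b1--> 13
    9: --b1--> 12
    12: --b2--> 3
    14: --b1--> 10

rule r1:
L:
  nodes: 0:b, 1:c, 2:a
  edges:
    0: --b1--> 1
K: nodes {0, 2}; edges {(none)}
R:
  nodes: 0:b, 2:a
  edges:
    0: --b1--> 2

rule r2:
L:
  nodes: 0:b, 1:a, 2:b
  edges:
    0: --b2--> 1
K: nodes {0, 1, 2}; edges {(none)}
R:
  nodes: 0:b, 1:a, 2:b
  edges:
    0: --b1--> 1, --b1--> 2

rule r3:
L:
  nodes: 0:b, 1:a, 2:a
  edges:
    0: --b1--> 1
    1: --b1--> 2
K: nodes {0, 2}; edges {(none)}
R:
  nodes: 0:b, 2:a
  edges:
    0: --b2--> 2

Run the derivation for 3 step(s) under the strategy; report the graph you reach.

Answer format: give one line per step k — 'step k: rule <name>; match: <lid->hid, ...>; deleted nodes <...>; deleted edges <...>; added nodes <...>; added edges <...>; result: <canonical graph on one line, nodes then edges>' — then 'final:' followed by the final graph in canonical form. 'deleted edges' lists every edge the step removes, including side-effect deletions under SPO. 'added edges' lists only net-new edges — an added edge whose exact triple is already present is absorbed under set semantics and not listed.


step 1: rule r1; match: 0->6, 1->10, 2->9; deleted nodes 10; deleted edges (6,10,b1); (14,10,b1); added nodes (none); added edges (6,9,b1); result: nodes: 0:b, 3:b, 5:b, 6:b, 7:c, 9:a, 12:c, 13:b, 14:a edges: (0,3,b1); (5,3,b2); (5,13,b1); (5,14,b2); (6,9,b1); (6,9,b2); (7,13,b1); (9,12,b1); (12,3,b2)
step 2: rule r2; match: 0->5, 1->14, 2->0; deleted nodes (none); deleted edges (5,14,b2); added nodes (none); added edges (5,0,b1); (5,14,b1); result: nodes: 0:b, 3:b, 5:b, 6:b, 7:c, 9:a, 12:c, 13:b, 14:a edges: (0,3,b1); (5,0,b1); (5,3,b2); (5,13,b1); (5,14,b1); (6,9,b1); (6,9,b2); (7,13,b1); (9,12,b1); (12,3,b2)
step 3: rule r2; match: 0->6, 1->9, 2->0; deleted nodes (none); deleted edges (6,9,b2); added nodes (none); added edges (6,0,b1); result: nodes: 0:b, 3:b, 5:b, 6:b, 7:c, 9:a, 12:c, 13:b, 14:a edges: (0,3,b1); (5,0,b1); (5,3,b2); (5,13,b1); (5,14,b1); (6,0,b1); (6,9,b1); (7,13,b1); (9,12,b1); (12,3,b2)
final:
nodes: 0:b, 3:b, 5:b, 6:b, 7:c, 9:a, 12:c, 13:b, 14:a
edges: (0,3,b1); (5,0,b1); (5,3,b2); (5,13,b1); (5,14,b1); (6,0,b1); (6,9,b1); (7,13,b1); (9,12,b1); (12,3,b2)


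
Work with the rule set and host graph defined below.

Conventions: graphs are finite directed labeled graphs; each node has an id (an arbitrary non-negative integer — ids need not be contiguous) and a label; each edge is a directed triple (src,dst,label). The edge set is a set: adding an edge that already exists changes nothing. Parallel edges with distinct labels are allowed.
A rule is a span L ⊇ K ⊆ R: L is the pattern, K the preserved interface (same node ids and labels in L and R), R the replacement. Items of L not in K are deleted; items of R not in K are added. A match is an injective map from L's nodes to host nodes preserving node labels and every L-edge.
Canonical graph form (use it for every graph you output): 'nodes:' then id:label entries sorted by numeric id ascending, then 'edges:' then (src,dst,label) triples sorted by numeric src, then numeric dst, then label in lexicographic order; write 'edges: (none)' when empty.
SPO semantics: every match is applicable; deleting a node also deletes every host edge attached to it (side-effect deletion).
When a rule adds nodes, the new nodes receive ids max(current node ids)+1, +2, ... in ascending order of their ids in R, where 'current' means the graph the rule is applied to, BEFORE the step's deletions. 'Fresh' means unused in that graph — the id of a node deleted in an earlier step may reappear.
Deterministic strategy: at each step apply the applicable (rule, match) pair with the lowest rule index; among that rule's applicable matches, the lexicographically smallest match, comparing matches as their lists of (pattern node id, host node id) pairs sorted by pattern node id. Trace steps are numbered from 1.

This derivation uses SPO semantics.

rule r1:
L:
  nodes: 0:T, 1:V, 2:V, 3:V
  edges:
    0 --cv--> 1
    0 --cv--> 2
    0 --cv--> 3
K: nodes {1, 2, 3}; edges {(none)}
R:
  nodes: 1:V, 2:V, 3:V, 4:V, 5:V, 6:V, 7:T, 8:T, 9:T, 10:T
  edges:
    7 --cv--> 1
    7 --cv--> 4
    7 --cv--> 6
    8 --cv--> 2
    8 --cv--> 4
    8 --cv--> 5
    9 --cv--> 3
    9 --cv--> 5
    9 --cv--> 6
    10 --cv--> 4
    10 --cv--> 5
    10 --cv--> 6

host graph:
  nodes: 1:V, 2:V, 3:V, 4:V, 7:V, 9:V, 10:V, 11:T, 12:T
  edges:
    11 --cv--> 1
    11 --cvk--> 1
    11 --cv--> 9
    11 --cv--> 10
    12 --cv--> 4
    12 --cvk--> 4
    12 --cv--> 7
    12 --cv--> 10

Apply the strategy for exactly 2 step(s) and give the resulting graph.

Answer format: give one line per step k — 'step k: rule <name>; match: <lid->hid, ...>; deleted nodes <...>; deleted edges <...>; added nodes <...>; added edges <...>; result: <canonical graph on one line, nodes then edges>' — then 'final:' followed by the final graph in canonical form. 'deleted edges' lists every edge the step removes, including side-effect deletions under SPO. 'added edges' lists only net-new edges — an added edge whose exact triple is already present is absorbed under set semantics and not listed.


step 1: rule r1; match: 0->11, 1->1, 2->9, 3->10; deleted nodes 11; deleted edges (11,1,cv); (11,1,cvk); (11,9,cv); (11,10,cv); added nodes 13, 14, 15, 16, 17, 18, 19; added edges (16,1,cv); (16,13,cv); (16,15,cv); (17,9,cv); (17,13,cv); (17,14,cv); (18,10,cv); (18,14,cv); (18,15,cv); (19,13,cv); (19,14,cv); (19,15,cv); result: nodes: 1:V, 2:V, 3:V, 4:V, 7:V, 9:V, 10:V, 12:T, 13:V, 14:V, 15:V, 16:T, 17:T, 18:T, 19:T edges: (12,4,cv); (12,4,cvk); (12,7,cv); (12,10,cv); (16,1,cv); (16,13,cv); (16,15,cv); (17,9,cv); (17,13,cv); (17,14,cv); (18,10,cv); (18,14,cv); (18,15,cv); (19,13,cv); (19,14,cv); (19,15,cv)
step 2: rule r1; match: 0->12, 1->4, 2->7, 3->10; deleted nodes 12; deleted edges (12,4,cv); (12,4,cvk); (12,7,cv); (12,10,cv); added nodes 20, 21, 22, 23, 24, 25, 26; added edges (23,4,cv); (23,20,cv); (23,22,cv); (24,7,cv); (24,20,cv); (24,21,cv); (25,10,cv); (25,21,cv); (25,22,cv); (26,20,cv); (26,21,cv); (26,22,cv); result: nodes: 1:V, 2:V, 3:V, 4:V, 7:V, 9:V, 10:V, 13:V, 14:V, 15:V, 16:T, 17:T, 18:T, 19:T, 20:V, 21:V, 22:V, 23:T, 24:T, 25:T, 26:T edges: (16,1,cv); (16,13,cv); (16,15,cv); (17,9,cv); (17,13,cv); (17,14,cv); (18,10,cv); (18,14,cv); (18,15,cv); (19,13,cv); (19,14,cv); (19,15,cv); (23,4,cv); (23,20,cv); (23,22,cv); (24,7,cv); (24,20,cv); (24,21,cv); (25,10,cv); (25,21,cv); (25,22,cv); (26,20,cv); (26,21,cv); (26,22,cv)
final:
nodes: 1:V, 2:V, 3:V, 4:V, 7:V, 9:V, 10:V, 13:V, 14:V, 15:V, 16:T, 17:T, 18:T, 19:T, 20:V, 21:V, 22:V, 23:T, 24:T, 25:T, 26:T
edges: (16,1,cv); (16,13,cv); (16,15,cv); (17,9,cv); (17,13,cv); (17,14,cv); (18,10,cv); (18,14,cv); (18,15,cv); (19,13,cv); (19,14,cv); (19,15,cv); (23,4,cv); (23,20,cv); (23,22,cv); (24,7,cv); (24,20,cv); (24,21,cv); (25,10,cv); (25,21,cv); (25,22,cv); (26,20,cv); (26,21,cv); (26,22,cv)


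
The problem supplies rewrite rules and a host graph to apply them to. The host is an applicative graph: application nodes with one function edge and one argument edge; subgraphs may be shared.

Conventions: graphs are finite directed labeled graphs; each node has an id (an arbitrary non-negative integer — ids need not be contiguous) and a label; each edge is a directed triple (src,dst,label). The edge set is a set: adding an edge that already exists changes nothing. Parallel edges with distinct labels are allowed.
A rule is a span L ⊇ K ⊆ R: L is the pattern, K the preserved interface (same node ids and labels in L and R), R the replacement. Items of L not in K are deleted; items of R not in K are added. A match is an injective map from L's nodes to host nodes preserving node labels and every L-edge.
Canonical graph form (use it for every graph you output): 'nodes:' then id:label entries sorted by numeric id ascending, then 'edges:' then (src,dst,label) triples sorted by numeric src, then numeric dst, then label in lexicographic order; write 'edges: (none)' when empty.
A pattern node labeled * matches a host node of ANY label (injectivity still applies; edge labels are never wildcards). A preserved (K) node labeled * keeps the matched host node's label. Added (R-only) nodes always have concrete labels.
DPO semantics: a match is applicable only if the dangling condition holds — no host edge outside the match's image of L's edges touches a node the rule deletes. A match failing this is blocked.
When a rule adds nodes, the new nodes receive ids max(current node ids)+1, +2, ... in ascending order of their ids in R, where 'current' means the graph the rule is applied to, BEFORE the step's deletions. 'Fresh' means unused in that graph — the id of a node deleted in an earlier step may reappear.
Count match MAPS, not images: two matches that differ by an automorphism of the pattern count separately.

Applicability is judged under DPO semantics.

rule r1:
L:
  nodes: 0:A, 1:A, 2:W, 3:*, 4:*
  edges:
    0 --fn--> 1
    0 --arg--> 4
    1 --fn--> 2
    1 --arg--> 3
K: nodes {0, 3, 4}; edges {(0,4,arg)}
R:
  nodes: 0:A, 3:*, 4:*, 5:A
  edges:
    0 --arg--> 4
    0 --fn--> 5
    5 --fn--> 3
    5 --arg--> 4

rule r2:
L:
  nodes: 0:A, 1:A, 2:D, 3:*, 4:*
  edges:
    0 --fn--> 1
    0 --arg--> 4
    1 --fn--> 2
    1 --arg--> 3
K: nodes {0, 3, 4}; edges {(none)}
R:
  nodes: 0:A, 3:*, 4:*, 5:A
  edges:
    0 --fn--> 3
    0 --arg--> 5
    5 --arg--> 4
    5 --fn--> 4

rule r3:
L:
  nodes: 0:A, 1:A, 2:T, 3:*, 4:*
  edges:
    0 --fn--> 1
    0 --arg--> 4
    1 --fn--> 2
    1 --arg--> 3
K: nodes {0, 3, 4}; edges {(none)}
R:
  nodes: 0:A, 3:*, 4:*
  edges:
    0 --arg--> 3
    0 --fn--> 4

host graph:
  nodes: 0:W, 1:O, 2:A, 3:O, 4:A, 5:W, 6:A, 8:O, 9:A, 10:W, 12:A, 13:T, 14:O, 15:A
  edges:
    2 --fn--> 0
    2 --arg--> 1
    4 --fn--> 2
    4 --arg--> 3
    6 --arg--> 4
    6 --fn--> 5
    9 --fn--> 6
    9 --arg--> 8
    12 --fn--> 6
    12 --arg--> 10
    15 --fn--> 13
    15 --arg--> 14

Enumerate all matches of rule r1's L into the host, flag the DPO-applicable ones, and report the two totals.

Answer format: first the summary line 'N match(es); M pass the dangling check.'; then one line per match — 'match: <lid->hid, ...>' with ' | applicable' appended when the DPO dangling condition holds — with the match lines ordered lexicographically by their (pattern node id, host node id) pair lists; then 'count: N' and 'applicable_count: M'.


3 match(es); 1 pass the dangling check.
match: 0->4, 1->2, 2->0, 3->1, 4->3 | applicable
match: 0->9, 1->6, 2->5, 3->4, 4->8
match: 0->12, 1->6, 2->5, 3->4, 4->10
count: 3
applicable_count: 1


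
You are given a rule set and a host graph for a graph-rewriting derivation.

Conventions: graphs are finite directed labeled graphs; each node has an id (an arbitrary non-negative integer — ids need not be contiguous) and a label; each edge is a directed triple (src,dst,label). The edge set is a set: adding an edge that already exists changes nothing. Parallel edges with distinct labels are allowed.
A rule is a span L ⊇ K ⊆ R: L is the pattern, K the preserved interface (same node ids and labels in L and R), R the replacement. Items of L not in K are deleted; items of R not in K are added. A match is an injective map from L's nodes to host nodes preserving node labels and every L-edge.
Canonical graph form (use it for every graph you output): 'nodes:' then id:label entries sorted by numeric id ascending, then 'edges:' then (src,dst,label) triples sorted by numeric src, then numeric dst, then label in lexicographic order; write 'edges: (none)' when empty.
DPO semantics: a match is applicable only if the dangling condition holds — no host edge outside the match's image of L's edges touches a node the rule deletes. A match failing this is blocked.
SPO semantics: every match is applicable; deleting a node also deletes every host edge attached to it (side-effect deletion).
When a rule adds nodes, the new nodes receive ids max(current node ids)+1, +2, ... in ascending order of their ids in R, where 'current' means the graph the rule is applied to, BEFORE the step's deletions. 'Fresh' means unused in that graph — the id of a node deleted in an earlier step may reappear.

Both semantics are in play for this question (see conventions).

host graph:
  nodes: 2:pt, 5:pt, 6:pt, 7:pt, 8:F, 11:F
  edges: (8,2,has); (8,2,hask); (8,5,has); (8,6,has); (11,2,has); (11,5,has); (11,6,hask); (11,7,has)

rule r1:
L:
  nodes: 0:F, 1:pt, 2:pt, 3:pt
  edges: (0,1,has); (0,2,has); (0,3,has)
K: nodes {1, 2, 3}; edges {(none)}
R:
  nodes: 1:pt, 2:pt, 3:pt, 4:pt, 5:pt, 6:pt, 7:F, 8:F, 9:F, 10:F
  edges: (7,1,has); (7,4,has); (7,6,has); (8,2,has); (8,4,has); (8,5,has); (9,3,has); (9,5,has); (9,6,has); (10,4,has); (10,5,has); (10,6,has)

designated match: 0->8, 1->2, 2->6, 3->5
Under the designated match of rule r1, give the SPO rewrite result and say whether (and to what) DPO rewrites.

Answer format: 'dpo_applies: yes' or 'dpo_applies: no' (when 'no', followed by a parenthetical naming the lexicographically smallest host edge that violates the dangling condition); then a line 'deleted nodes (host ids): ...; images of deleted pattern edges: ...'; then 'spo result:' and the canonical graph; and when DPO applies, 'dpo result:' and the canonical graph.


dpo_applies: no
(the rule deletes node 8, which keeps host edge (8,2,hask) outside the match image — the dangling condition fails, DPO blocks; SPO proceeds and side-deletes such edges)
deleted nodes (host ids): 8; images of deleted pattern edges: (8,2,has); (8,5,has); (8,6,has)
spo result:
nodes: 2:pt, 5:pt, 6:pt, 7:pt, 11:F, 12:pt, 13:pt, 14:pt, 15:F, 16:F, 17:F, 18:F
edges: (11,2,has); (11,5,has); (11,6,hask); (11,7,has); (15,2,has); (15,12,has); (15,14,has); (16,6,has); (16,12,has); (16,13,has); (17,5,has); (17,13,has); (17,14,has); (18,12,has); (18,13,has); (18,14,has)


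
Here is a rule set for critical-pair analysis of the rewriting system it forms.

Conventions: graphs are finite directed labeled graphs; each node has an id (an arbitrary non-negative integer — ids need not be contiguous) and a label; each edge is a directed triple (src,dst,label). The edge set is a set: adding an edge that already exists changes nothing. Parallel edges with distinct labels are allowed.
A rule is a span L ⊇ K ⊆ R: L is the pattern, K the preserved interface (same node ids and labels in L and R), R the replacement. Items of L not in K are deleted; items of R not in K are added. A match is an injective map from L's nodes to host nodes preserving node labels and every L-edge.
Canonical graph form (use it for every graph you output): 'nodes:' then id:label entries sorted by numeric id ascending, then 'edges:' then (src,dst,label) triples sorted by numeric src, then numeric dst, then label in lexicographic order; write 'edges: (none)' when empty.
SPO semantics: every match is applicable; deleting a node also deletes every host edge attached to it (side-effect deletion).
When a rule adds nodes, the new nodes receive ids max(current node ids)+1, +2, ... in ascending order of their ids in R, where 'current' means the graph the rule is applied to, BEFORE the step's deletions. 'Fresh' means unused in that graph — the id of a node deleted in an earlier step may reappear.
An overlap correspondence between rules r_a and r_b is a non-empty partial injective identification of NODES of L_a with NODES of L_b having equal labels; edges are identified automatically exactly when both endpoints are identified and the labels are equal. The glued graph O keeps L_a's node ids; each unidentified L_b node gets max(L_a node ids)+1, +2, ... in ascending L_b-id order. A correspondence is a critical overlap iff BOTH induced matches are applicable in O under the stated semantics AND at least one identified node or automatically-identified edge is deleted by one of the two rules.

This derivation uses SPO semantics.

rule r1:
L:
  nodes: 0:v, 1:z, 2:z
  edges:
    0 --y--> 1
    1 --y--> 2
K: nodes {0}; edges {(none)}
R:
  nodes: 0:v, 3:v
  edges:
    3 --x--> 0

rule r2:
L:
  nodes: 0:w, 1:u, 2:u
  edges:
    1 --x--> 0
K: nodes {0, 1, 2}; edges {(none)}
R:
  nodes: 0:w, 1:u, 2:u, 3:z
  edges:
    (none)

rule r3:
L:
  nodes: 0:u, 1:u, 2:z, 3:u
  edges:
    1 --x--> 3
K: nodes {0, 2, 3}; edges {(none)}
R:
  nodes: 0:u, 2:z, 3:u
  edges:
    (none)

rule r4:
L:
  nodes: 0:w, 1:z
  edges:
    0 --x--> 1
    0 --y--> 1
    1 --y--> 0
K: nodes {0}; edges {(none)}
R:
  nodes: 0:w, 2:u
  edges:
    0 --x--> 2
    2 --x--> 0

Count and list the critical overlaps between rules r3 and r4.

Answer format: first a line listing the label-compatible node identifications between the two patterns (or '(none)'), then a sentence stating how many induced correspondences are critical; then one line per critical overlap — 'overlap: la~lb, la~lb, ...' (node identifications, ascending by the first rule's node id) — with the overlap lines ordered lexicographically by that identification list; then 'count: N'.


label-compatible node identifications between L(r3) and L(r4): 2~1
1 of the induced correspondences is a critical overlap of r3 and r4.
overlap: 2~1
count: 1


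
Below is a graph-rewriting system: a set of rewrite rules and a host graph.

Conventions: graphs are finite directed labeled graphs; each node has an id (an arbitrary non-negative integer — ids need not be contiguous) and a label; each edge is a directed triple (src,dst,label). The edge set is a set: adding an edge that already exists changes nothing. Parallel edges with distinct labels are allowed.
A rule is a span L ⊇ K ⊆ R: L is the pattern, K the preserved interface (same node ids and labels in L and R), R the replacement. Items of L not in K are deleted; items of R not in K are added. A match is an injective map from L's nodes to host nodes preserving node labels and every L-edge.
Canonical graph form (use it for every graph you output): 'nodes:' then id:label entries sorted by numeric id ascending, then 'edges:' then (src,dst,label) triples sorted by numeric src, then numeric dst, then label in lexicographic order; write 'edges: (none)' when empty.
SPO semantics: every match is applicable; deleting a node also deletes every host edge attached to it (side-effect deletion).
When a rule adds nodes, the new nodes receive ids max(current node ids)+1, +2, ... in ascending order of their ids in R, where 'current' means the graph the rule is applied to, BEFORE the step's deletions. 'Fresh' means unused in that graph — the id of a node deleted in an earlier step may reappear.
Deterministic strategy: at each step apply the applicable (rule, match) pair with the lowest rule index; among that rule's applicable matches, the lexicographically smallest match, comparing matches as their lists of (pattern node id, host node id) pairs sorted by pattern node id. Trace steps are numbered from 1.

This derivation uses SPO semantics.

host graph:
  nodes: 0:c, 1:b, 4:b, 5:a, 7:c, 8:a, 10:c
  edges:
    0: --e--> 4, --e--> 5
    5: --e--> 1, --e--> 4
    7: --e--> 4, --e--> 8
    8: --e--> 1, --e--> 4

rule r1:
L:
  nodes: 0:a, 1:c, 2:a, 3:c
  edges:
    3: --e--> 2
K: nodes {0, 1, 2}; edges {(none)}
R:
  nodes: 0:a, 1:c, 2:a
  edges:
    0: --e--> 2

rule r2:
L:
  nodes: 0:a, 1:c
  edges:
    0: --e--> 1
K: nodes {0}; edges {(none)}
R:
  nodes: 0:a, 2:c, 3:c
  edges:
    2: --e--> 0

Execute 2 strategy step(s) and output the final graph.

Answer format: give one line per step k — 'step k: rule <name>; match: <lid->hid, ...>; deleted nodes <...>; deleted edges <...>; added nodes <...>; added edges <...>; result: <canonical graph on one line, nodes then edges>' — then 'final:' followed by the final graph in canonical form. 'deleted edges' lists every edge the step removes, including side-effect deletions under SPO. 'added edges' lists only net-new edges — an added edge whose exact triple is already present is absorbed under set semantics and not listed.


step 1: rule r1; match: 0->5, 1->0, 2->8, 3->7; deleted nodes 7; deleted edges (7,4,e); (7,8,e); added nodes (none); added edges (5,8,e); result: nodes: 0:c, 1:b, 4:b, 5:a, 8:a, 10:c edges: (0,4,e); (0,5,e); (5,1,e); (5,4,e); (5,8,e); (8,1,e); (8,4,e)
step 2: rule r1; match: 0->8, 1->10, 2->5, 3->0; deleted nodes 0; deleted edges (0,4,e); (0,5,e); added nodes (none); added edges (8,5,e); result: nodes: 1:b, 4:b, 5:a, 8:a, 10:c edges: (5,1,e); (5,4,e); (5,8,e); (8,1,e); (8,4,e); (8,5,e)
final:
nodes: 1:b, 4:b, 5:a, 8:a, 10:c
edges: (5,1,e); (5,4,e); (5,8,e); (8,1,e); (8,4,e); (8,5,e)
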